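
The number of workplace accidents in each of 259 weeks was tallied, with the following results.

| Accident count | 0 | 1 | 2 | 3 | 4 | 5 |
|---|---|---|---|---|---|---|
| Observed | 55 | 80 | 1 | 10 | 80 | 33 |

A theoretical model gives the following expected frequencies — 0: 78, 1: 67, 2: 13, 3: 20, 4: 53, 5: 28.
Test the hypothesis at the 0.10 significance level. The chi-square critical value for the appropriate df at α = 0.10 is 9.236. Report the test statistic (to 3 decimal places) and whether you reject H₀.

40.029; reject

cat         O        E   (O−E)²/E
0          55       78     6.7821
1          80       67     2.5224
2           1       13    11.0769
3          10       20     5.0000
4          80       53    13.7547
5          33       28     0.8929
Sum = 40.029
df = 5. Since 40.029 > 9.236, we reject H₀.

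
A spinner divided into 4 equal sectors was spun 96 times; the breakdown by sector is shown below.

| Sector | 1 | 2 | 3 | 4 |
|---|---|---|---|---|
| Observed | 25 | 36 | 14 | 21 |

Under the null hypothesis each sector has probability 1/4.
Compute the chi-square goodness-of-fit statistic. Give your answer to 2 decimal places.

Under H₀ each category has probability 1/4, so each expected count is 96/4 = 24.
χ² = (25−24)²/24 + (36−24)²/24 + (14−24)²/24 + (21−24)²/24
   = 0.042 + 6.000 + 4.167 + 0.375
Sum = 10.58

10.58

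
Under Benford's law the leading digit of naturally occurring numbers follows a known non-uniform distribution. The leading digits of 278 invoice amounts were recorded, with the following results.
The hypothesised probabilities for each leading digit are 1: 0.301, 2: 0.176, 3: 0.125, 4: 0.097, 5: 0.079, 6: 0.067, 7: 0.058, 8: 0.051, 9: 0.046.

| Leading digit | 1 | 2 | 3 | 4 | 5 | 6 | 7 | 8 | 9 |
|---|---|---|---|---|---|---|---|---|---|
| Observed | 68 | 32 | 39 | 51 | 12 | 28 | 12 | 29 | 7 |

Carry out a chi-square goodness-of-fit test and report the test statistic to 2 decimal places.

59.14

Expected counts E_i = n·p_i: 278×0.301 = 83.678, 278×0.176 = 48.928, 278×0.125 = 34.75, 278×0.097 = 26.966, 278×0.079 = 21.962, 278×0.067 = 18.626, 278×0.058 = 16.124, 278×0.051 = 14.178, 278×0.046 = 12.788.
χ² = (68−83.678)²/83.678 + (32−48.928)²/48.928 + (39−34.75)²/34.75 + (51−26.966)²/26.966 + (12−21.962)²/21.962 + (28−18.626)²/18.626 + (12−16.124)²/16.124 + (29−14.178)²/14.178 + (7−12.788)²/12.788
   = 2.937 + 5.857 + 0.520 + 21.421 + 4.519 + 4.718 + 1.055 + 15.495 + 2.620
Sum = 59.14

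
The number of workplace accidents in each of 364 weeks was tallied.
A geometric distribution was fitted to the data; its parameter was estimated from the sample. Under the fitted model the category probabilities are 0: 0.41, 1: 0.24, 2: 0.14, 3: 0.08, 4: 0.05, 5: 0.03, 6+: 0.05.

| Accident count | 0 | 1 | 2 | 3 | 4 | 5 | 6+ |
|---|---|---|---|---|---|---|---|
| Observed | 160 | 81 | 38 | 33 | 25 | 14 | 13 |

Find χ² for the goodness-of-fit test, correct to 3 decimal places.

9.947

Expected counts E_i = n·p_i: 364×0.41 = 149.24, 364×0.24 = 87.36, 364×0.14 = 50.96, 364×0.08 = 29.12, 364×0.05 = 18.2, 364×0.03 = 10.92, 364×0.05 = 18.2.
0: (160 − 149.24)²/149.24 = 115.7776/149.24 = 0.7758
1: (81 − 87.36)²/87.36 = 40.4496/87.36 = 0.4630
2: (38 − 50.96)²/50.96 = 167.9616/50.96 = 3.2959
3: (33 − 29.12)²/29.12 = 15.0544/29.12 = 0.5170
4: (25 − 18.2)²/18.2 = 46.24/18.2 = 2.5407
5: (14 − 10.92)²/10.92 = 9.4864/10.92 = 0.8687
6+: (13 − 18.2)²/18.2 = 27.04/18.2 = 1.4857
Sum = 9.947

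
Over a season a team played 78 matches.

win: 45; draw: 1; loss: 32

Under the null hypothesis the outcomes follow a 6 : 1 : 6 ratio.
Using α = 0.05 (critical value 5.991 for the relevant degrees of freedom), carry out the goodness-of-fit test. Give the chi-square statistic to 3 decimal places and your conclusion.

6.861; reject

Ratio total = 13. Expected counts: 78×6/13 = 36, 78×1/13 = 6, 78×6/13 = 36.
χ² = (45−36)²/36 + (1−6)²/6 + (32−36)²/36
   = 2.2500 + 4.1667 + 0.4444
Sum = 6.861
df = 2. Since 6.861 > 5.991, we reject H₀.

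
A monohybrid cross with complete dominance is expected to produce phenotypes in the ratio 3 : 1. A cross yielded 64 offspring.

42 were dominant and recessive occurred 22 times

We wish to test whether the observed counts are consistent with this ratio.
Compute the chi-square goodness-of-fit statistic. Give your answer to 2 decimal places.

Ratio total = 4. Expected counts: 64×3/4 = 48, 64×1/4 = 16.
cat            O        E   (O−E)²/E
dominant      42       48      0.750
recessive     22       16      2.250
Sum = 3.00

3.00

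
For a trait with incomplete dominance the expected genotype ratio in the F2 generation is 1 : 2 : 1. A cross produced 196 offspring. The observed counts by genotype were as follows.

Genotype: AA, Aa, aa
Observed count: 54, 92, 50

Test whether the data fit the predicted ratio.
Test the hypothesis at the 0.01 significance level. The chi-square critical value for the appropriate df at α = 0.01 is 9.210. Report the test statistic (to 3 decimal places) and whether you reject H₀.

Ratio total = 4. Expected counts: 196×1/4 = 49, 196×2/4 = 98, 196×1/4 = 49.
AA: (54 − 49)²/49 = 25/49 = 0.5102
Aa: (92 − 98)²/98 = 36/98 = 0.3673
aa: (50 − 49)²/49 = 1/49 = 0.0204
Sum = 0.898
df = 2. Since 0.898 < 9.210, we do not reject H₀.

0.898; do not reject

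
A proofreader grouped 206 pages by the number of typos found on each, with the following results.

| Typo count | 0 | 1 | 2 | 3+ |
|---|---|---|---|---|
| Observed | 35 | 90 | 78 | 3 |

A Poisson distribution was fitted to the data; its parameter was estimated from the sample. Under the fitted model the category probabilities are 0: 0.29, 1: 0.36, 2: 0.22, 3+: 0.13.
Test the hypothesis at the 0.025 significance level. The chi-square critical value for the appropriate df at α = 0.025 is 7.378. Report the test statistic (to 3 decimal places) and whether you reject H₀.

58.310; reject

Expected counts E_i = n·p_i: 206×0.29 = 59.74, 206×0.36 = 74.16, 206×0.22 = 45.32, 206×0.13 = 26.78.
χ² = (35−59.74)²/59.74 + (90−74.16)²/74.16 + (78−45.32)²/45.32 + (3−26.78)²/26.78
   = 10.2455 + 3.3833 + 23.5654 + 21.1161
Sum = 58.310
df = 2. Since 58.310 > 7.378, we reject H₀.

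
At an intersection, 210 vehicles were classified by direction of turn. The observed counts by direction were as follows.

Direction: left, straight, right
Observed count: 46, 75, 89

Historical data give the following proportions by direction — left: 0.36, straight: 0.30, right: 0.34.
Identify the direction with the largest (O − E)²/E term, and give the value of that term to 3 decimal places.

Expected counts E_i = n·p_i: 210×0.36 = 75.6, 210×0.30 = 63, 210×0.34 = 71.4.
cat           O        E   (O−E)²/E
left         46     75.6    11.5894
straight     75       63     2.2857
right        89     71.4     4.3384
The largest term is for left: 11.589.

left, 11.589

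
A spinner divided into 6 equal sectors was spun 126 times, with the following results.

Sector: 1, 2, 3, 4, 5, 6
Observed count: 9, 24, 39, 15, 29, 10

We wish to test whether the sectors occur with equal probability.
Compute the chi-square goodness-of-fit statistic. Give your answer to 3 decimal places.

33.238

Expected count for each of the 6 categories: 126/6 = 21.
χ² = (9−21)²/21 + (24−21)²/21 + (39−21)²/21 + (15−21)²/21 + (29−21)²/21 + (10−21)²/21
   = 6.8571 + 0.4286 + 15.4286 + 1.7143 + 3.0476 + 5.7619
Sum = 33.238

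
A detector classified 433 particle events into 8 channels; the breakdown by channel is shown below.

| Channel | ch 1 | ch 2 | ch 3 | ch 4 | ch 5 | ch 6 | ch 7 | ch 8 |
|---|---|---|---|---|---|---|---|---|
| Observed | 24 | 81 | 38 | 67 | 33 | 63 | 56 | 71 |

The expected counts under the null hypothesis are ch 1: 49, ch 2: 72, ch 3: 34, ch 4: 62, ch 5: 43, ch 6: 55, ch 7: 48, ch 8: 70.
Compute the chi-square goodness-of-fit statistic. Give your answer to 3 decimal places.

ch 1: (24 − 49)²/49 = 625/49 = 12.7551
ch 2: (81 − 72)²/72 = 81/72 = 1.1250
ch 3: (38 − 34)²/34 = 16/34 = 0.4706
ch 4: (67 − 62)²/62 = 25/62 = 0.4032
ch 5: (33 − 43)²/43 = 100/43 = 2.3256
ch 6: (63 − 55)²/55 = 64/55 = 1.1636
ch 7: (56 − 48)²/48 = 64/48 = 1.3333
ch 8: (71 − 70)²/70 = 1/70 = 0.0143
Sum = 19.591

19.591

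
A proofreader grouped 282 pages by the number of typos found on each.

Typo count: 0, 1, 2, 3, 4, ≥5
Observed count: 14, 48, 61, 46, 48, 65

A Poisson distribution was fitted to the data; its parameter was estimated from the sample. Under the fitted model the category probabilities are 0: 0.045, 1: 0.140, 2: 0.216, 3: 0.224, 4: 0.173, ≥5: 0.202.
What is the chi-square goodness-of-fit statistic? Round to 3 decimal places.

Expected counts E_i = n·p_i: 282×0.045 = 12.69, 282×0.140 = 39.48, 282×0.216 = 60.912, 282×0.224 = 63.168, 282×0.173 = 48.786, 282×0.202 = 56.964.
χ² = (14−12.69)²/12.69 + (48−39.48)²/39.48 + (61−60.912)²/60.912 + (46−63.168)²/63.168 + (48−48.786)²/48.786 + (65−56.964)²/56.964
   = 0.1352 + 1.8387 + 0.0001 + 4.6660 + 0.0127 + 1.1337
Sum = 7.786

7.786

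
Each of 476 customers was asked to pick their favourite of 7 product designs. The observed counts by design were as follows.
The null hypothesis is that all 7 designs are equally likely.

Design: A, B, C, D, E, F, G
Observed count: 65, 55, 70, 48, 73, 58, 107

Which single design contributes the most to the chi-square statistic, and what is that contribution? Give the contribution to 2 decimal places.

G, 22.37

Expected count for each of the 7 categories: 476/7 = 68.
A: (65 − 68)²/68 = 9/68 = 0.132
B: (55 − 68)²/68 = 169/68 = 2.485
C: (70 − 68)²/68 = 4/68 = 0.059
D: (48 − 68)²/68 = 400/68 = 5.882
E: (73 − 68)²/68 = 25/68 = 0.368
F: (58 − 68)²/68 = 100/68 = 1.471
G: (107 − 68)²/68 = 1521/68 = 22.368
The largest term is for G: 22.37.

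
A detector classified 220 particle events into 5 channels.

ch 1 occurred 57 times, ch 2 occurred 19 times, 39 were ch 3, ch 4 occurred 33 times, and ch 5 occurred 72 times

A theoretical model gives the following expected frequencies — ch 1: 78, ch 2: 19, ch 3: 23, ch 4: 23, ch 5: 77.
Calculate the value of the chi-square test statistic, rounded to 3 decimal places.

cat         O        E   (O−E)²/E
ch 1       57       78     5.6538
ch 2       19       19     0.0000
ch 3       39       23    11.1304
ch 4       33       23     4.3478
ch 5       72       77     0.3247
Sum = 21.457

21.457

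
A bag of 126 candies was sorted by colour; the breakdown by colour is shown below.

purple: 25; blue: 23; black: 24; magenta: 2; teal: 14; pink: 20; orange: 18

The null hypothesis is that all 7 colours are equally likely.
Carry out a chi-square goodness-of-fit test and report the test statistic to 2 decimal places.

21.44

Expected count for each of the 7 categories: 126/7 = 18.
cat          O        E   (O−E)²/E
purple      25       18      2.722
blue        23       18      1.389
black       24       18      2.000
magenta      2       18     14.222
teal        14       18      0.889
pink        20       18      0.222
orange      18       18      0.000
Sum = 21.44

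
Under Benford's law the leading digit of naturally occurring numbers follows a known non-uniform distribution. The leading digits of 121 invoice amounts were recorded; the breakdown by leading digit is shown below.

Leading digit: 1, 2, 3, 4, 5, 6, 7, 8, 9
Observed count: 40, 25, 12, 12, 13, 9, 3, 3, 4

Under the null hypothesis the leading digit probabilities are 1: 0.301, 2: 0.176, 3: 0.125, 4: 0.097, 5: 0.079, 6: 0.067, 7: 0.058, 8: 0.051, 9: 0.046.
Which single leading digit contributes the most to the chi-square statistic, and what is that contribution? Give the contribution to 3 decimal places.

Expected counts E_i = n·p_i: 121×0.301 = 36.421, 121×0.176 = 21.296, 121×0.125 = 15.125, 121×0.097 = 11.737, 121×0.079 = 9.559, 121×0.067 = 8.107, 121×0.058 = 7.018, 121×0.051 = 6.171, 121×0.046 = 5.566.
1: (40 − 36.421)²/36.421 = 12.809241/36.421 = 0.3517
2: (25 − 21.296)²/21.296 = 13.719616/21.296 = 0.6442
3: (12 − 15.125)²/15.125 = 9.765625/15.125 = 0.6457
4: (12 − 11.737)²/11.737 = 0.069169/11.737 = 0.0059
5: (13 − 9.559)²/9.559 = 11.840481/9.559 = 1.2387
6: (9 − 8.107)²/8.107 = 0.797449/8.107 = 0.0984
7: (3 − 7.018)²/7.018 = 16.144324/7.018 = 2.3004
8: (3 − 6.171)²/6.171 = 10.055241/6.171 = 1.6294
9: (4 − 5.566)²/5.566 = 2.452356/5.566 = 0.4406
The largest term is for 7: 2.300.

7, 2.300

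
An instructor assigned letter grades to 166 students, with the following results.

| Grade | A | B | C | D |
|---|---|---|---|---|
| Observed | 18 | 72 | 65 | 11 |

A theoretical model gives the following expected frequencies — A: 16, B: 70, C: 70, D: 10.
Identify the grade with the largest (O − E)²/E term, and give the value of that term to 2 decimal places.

C, 0.36

χ² = (18−16)²/16 + (72−70)²/70 + (65−70)²/70 + (11−10)²/10
   = 0.250 + 0.057 + 0.357 + 0.100
The largest term is for C: 0.36.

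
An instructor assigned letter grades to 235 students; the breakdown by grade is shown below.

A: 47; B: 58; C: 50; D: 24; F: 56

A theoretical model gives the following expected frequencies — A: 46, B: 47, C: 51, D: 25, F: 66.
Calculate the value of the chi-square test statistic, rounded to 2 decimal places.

cat         O        E   (O−E)²/E
A          47       46      0.022
B          58       47      2.574
C          50       51      0.020
D          24       25      0.040
F          56       66      1.515
Sum = 4.17

4.17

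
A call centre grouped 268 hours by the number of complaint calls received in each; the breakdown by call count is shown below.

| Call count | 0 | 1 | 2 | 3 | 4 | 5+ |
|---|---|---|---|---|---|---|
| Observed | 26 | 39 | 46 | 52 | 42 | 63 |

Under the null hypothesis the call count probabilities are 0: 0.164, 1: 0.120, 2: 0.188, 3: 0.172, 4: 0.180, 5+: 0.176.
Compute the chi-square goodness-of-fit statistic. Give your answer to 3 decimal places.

16.046

Expected counts E_i = n·p_i: 268×0.164 = 43.952, 268×0.120 = 32.16, 268×0.188 = 50.384, 268×0.172 = 46.096, 268×0.180 = 48.24, 268×0.176 = 47.168.
cat         O        E   (O−E)²/E
0          26   43.952     7.3324
1          39    32.16     1.4548
2          46   50.384     0.3815
3          52   46.096     0.7562
4          42    48.24     0.8072
5+         63   47.168     5.3140
Sum = 16.046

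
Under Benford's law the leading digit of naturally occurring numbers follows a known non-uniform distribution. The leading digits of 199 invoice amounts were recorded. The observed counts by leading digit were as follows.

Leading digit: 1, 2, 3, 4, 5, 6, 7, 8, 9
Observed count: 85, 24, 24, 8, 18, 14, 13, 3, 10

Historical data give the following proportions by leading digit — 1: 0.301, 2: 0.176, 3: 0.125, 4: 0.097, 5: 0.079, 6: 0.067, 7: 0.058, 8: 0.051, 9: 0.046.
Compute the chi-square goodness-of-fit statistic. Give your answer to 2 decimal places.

26.30

Expected counts E_i = n·p_i: 199×0.301 = 59.899, 199×0.176 = 35.024, 199×0.125 = 24.875, 199×0.097 = 19.303, 199×0.079 = 15.721, 199×0.067 = 13.333, 199×0.058 = 11.542, 199×0.051 = 10.149, 199×0.046 = 9.154.
1: (85 − 59.899)²/59.899 = 630.060201/59.899 = 10.519
2: (24 − 35.024)²/35.024 = 121.528576/35.024 = 3.470
3: (24 − 24.875)²/24.875 = 0.765625/24.875 = 0.031
4: (8 − 19.303)²/19.303 = 127.757809/19.303 = 6.619
5: (18 − 15.721)²/15.721 = 5.193841/15.721 = 0.330
6: (14 − 13.333)²/13.333 = 0.444889/13.333 = 0.033
7: (13 − 11.542)²/11.542 = 2.125764/11.542 = 0.184
8: (3 − 10.149)²/10.149 = 51.108201/10.149 = 5.036
9: (10 − 9.154)²/9.154 = 0.715716/9.154 = 0.078
Sum = 26.30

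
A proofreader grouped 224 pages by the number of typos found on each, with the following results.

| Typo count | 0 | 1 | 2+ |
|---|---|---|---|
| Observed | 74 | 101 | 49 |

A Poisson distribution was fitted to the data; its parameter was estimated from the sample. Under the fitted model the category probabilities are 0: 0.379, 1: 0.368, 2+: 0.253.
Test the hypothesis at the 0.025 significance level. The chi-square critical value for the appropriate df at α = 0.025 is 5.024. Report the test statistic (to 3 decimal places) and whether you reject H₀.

Expected counts E_i = n·p_i: 224×0.379 = 84.896, 224×0.368 = 82.432, 224×0.253 = 56.672.
cat         O        E   (O−E)²/E
0          74   84.896     1.3985
1         101   82.432     4.1825
2+         49   56.672     1.0386
Sum = 6.620
df = 1. Since 6.620 > 5.024, we reject H₀.

6.620; reject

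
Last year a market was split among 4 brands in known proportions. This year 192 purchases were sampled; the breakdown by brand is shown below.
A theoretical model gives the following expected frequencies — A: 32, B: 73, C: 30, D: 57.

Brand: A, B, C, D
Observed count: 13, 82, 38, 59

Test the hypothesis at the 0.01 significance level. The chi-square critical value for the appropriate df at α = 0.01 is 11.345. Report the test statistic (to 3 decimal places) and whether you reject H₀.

cat         O        E   (O−E)²/E
A          13       32    11.2813
B          82       73     1.1096
C          38       30     2.1333
D          59       57     0.0702
Sum = 14.594
df = 3. Since 14.594 > 11.345, we reject H₀.

14.594; reject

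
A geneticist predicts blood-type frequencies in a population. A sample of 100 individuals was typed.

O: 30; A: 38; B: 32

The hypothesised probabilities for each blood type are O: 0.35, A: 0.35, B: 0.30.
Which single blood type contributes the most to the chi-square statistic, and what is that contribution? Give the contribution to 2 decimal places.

Expected counts E_i = n·p_i: 100×0.35 = 35, 100×0.35 = 35, 100×0.30 = 30.
O: (30 − 35)²/35 = 25/35 = 0.714
A: (38 − 35)²/35 = 9/35 = 0.257
B: (32 − 30)²/30 = 4/30 = 0.133
The largest term is for O: 0.71.

O, 0.71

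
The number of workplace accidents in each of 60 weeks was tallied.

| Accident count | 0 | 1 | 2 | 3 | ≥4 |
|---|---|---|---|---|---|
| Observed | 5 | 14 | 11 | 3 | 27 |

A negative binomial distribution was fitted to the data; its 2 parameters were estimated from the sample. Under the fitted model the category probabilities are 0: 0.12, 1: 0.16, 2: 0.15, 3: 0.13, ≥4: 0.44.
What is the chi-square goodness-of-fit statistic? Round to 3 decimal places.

6.101

Expected counts E_i = n·p_i: 60×0.12 = 7.2, 60×0.16 = 9.6, 60×0.15 = 9, 60×0.13 = 7.8, 60×0.44 = 26.4.
cat         O        E   (O−E)²/E
0           5      7.2     0.6722
1          14      9.6     2.0167
2          11        9     0.4444
3           3      7.8     2.9538
≥4         27     26.4     0.0136
Sum = 6.101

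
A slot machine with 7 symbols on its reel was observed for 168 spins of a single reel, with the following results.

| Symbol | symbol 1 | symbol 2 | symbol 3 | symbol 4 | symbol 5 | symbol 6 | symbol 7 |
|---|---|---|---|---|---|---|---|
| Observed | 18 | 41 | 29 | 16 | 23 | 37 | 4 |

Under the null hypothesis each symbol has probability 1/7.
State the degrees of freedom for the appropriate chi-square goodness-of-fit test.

6

There are k = 7 categories and no parameters were estimated from the data, so df = 7 − 1 = 6.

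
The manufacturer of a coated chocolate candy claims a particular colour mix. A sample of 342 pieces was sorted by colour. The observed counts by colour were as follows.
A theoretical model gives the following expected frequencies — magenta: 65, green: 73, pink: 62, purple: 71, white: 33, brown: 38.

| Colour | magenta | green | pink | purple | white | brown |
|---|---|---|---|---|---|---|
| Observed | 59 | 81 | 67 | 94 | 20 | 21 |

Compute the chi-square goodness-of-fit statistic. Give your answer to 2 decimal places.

22.01

cat          O        E   (O−E)²/E
magenta     59       65      0.554
green       81       73      0.877
pink        67       62      0.403
purple      94       71      7.451
white       20       33      5.121
brown       21       38      7.605
Sum = 22.01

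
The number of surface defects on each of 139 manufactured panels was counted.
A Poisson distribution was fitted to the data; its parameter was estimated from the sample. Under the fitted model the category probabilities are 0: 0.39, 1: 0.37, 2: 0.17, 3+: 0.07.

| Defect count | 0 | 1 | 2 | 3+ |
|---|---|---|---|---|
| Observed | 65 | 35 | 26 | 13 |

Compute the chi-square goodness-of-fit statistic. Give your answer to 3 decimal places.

8.733

Expected counts E_i = n·p_i: 139×0.39 = 54.21, 139×0.37 = 51.43, 139×0.17 = 23.63, 139×0.07 = 9.73.
cat         O        E   (O−E)²/E
0          65    54.21     2.1476
1          35    51.43     5.2488
2          26    23.63     0.2377
3+         13     9.73     1.0990
Sum = 8.733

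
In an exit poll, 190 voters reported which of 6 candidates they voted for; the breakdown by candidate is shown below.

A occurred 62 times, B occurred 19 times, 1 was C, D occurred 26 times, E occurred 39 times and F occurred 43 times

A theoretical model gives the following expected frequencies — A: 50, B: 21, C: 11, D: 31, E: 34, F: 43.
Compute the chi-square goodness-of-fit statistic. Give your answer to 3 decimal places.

χ² = (62−50)²/50 + (19−21)²/21 + (1−11)²/11 + (26−31)²/31 + (39−34)²/34 + (43−43)²/43
   = 2.8800 + 0.1905 + 9.0909 + 0.8065 + 0.7353 + 0.0000
Sum = 13.703

13.703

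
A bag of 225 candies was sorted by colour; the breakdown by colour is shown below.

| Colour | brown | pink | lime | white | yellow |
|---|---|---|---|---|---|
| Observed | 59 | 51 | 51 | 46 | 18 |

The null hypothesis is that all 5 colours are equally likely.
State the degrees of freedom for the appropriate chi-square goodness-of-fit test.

4

There are k = 5 categories and no parameters were estimated from the data, so df = 5 − 1 = 4.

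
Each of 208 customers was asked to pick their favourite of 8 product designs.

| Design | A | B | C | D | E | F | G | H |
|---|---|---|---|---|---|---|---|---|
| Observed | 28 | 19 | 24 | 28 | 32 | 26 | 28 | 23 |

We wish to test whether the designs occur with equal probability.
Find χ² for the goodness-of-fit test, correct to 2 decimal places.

4.23

Under H₀ each category has probability 1/8, so each expected count is 208/8 = 26.
A: (28 − 26)²/26 = 4/26 = 0.154
B: (19 − 26)²/26 = 49/26 = 1.885
C: (24 − 26)²/26 = 4/26 = 0.154
D: (28 − 26)²/26 = 4/26 = 0.154
E: (32 − 26)²/26 = 36/26 = 1.385
F: (26 − 26)²/26 = 0/26 = 0.000
G: (28 − 26)²/26 = 4/26 = 0.154
H: (23 − 26)²/26 = 9/26 = 0.346
Sum = 4.23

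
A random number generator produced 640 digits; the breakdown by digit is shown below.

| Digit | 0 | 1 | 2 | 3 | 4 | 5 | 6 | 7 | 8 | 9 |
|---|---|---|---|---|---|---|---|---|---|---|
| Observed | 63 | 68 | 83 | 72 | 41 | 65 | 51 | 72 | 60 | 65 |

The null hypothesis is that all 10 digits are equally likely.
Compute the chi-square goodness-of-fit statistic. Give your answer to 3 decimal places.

19.094

Expected count for each of the 10 categories: 640/10 = 64.
χ² = (63−64)²/64 + (68−64)²/64 + (83−64)²/64 + (72−64)²/64 + (41−64)²/64 + (65−64)²/64 + (51−64)²/64 + (72−64)²/64 + (60−64)²/64 + (65−64)²/64
   = 0.0156 + 0.2500 + 5.6406 + 1.0000 + 8.2656 + 0.0156 + 2.6406 + 1.0000 + 0.2500 + 0.0156
Sum = 19.094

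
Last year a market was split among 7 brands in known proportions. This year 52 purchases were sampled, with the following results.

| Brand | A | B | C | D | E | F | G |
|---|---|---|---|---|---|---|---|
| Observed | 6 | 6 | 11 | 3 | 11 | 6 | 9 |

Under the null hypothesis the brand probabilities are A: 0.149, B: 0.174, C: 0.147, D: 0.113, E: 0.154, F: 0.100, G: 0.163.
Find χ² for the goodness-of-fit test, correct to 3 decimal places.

5.576

Expected counts E_i = n·p_i: 52×0.149 = 7.748, 52×0.174 = 9.048, 52×0.147 = 7.644, 52×0.113 = 5.876, 52×0.154 = 8.008, 52×0.100 = 5.2, 52×0.163 = 8.476.
A: (6 − 7.748)²/7.748 = 3.055504/7.748 = 0.3944
B: (6 − 9.048)²/9.048 = 9.290304/9.048 = 1.0268
C: (11 − 7.644)²/7.644 = 11.262736/7.644 = 1.4734
D: (3 − 5.876)²/5.876 = 8.271376/5.876 = 1.4077
E: (11 − 8.008)²/8.008 = 8.952064/8.008 = 1.1179
F: (6 − 5.2)²/5.2 = 0.64/5.2 = 0.1231
G: (9 − 8.476)²/8.476 = 0.274576/8.476 = 0.0324
Sum = 5.576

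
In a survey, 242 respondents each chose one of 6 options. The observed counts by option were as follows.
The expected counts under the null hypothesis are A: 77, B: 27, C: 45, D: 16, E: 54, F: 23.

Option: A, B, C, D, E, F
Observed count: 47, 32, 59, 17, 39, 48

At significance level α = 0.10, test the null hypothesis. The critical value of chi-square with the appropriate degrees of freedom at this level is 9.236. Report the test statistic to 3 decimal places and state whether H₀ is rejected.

A: (47 − 77)²/77 = 900/77 = 11.6883
B: (32 − 27)²/27 = 25/27 = 0.9259
C: (59 − 45)²/45 = 196/45 = 4.3556
D: (17 − 16)²/16 = 1/16 = 0.0625
E: (39 − 54)²/54 = 225/54 = 4.1667
F: (48 − 23)²/23 = 625/23 = 27.1739
Sum = 48.373
df = 5. Since 48.373 > 9.236, we reject H₀.

48.373; reject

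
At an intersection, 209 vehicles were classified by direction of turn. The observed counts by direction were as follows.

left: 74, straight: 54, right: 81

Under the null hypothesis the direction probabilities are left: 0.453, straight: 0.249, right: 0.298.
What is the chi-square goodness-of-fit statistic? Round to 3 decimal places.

10.215

Expected counts E_i = n·p_i: 209×0.453 = 94.677, 209×0.249 = 52.041, 209×0.298 = 62.282.
χ² = (74−94.677)²/94.677 + (54−52.041)²/52.041 + (81−62.282)²/62.282
   = 4.5158 + 0.0737 + 5.6254
Sum = 10.215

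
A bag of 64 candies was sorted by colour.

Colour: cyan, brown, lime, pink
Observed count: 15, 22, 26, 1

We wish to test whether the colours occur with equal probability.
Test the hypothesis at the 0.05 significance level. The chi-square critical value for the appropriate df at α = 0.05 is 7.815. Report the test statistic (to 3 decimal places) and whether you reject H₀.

Expected count for each of the 4 categories: 64/4 = 16.
cyan: (15 − 16)²/16 = 1/16 = 0.0625
brown: (22 − 16)²/16 = 36/16 = 2.2500
lime: (26 − 16)²/16 = 100/16 = 6.2500
pink: (1 − 16)²/16 = 225/16 = 14.0625
Sum = 22.625
df = 3. Since 22.625 > 7.815, we reject H₀.

22.625; reject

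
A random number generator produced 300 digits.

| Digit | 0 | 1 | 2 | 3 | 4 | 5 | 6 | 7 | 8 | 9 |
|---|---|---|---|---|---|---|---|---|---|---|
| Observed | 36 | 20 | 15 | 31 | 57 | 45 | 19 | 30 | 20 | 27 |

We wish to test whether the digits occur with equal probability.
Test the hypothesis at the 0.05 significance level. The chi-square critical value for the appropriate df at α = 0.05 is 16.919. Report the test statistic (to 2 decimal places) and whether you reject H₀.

Under H₀ each category has probability 1/10, so each expected count is 300/10 = 30.
χ² = (36−30)²/30 + (20−30)²/30 + (15−30)²/30 + (31−30)²/30 + (57−30)²/30 + (45−30)²/30 + (19−30)²/30 + (30−30)²/30 + (20−30)²/30 + (27−30)²/30
   = 1.200 + 3.333 + 7.500 + 0.033 + 24.300 + 7.500 + 4.033 + 0.000 + 3.333 + 0.300
Sum = 51.53
df = 9. Since 51.53 > 16.919, we reject H₀.

51.53; reject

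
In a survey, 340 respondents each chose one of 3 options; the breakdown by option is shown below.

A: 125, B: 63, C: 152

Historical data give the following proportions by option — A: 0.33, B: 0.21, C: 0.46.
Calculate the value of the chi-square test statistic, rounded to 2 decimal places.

2.57

Expected counts E_i = n·p_i: 340×0.33 = 112.2, 340×0.21 = 71.4, 340×0.46 = 156.4.
A: (125 − 112.2)²/112.2 = 163.84/112.2 = 1.460
B: (63 − 71.4)²/71.4 = 70.56/71.4 = 0.988
C: (152 − 156.4)²/156.4 = 19.36/156.4 = 0.124
Sum = 2.57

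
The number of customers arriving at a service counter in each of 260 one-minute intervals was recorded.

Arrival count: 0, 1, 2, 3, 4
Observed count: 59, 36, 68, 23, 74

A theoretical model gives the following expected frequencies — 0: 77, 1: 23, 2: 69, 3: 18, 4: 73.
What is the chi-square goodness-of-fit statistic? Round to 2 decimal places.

0: (59 − 77)²/77 = 324/77 = 4.208
1: (36 − 23)²/23 = 169/23 = 7.348
2: (68 − 69)²/69 = 1/69 = 0.014
3: (23 − 18)²/18 = 25/18 = 1.389
4: (74 − 73)²/73 = 1/73 = 0.014
Sum = 12.97

12.97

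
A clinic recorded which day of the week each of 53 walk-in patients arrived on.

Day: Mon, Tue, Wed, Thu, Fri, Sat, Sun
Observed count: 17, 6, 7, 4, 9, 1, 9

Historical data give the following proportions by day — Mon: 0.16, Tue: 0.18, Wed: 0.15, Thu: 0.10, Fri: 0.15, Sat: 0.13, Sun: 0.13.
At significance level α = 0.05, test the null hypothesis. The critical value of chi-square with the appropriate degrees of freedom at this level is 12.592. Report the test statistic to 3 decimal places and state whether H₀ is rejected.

16.126; reject

Expected counts E_i = n·p_i: 53×0.16 = 8.48, 53×0.18 = 9.54, 53×0.15 = 7.95, 53×0.10 = 5.3, 53×0.15 = 7.95, 53×0.13 = 6.89, 53×0.13 = 6.89.
Mon: (17 − 8.48)²/8.48 = 72.5904/8.48 = 8.5602
Tue: (6 − 9.54)²/9.54 = 12.5316/9.54 = 1.3136
Wed: (7 − 7.95)²/7.95 = 0.9025/7.95 = 0.1135
Thu: (4 − 5.3)²/5.3 = 1.69/5.3 = 0.3189
Fri: (9 − 7.95)²/7.95 = 1.1025/7.95 = 0.1387
Sat: (1 − 6.89)²/6.89 = 34.6921/6.89 = 5.0351
Sun: (9 − 6.89)²/6.89 = 4.4521/6.89 = 0.6462
Sum = 16.126
df = 6. Since 16.126 > 12.592, we reject H₀.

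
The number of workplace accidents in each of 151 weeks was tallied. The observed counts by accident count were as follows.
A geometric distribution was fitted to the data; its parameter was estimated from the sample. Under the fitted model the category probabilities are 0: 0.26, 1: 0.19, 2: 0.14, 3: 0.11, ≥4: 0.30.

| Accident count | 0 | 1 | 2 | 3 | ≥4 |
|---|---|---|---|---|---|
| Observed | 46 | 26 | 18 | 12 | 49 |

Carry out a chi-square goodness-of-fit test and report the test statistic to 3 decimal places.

Expected counts E_i = n·p_i: 151×0.26 = 39.26, 151×0.19 = 28.69, 151×0.14 = 21.14, 151×0.11 = 16.61, 151×0.30 = 45.3.
χ² = (46−39.26)²/39.26 + (26−28.69)²/28.69 + (18−21.14)²/21.14 + (12−16.61)²/16.61 + (49−45.3)²/45.3
   = 1.1571 + 0.2522 + 0.4664 + 1.2795 + 0.3022
Sum = 3.457

3.457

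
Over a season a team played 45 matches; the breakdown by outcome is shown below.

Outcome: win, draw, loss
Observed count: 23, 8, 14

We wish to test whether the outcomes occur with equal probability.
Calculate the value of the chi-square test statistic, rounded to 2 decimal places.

Expected count for each of the 3 categories: 45/3 = 15.
χ² = (23−15)²/15 + (8−15)²/15 + (14−15)²/15
   = 4.267 + 3.267 + 0.067
Sum = 7.60

7.60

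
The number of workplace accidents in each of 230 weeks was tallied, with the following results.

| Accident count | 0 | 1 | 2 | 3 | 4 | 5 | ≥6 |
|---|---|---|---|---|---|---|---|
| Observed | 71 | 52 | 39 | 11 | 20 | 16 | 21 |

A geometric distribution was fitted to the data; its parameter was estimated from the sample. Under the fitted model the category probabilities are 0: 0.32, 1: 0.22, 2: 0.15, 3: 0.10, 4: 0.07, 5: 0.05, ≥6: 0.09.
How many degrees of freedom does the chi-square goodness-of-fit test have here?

There are k = 7 categories and 1 parameter estimated from the data, so df = 7 − 1 − 1 = 5.

5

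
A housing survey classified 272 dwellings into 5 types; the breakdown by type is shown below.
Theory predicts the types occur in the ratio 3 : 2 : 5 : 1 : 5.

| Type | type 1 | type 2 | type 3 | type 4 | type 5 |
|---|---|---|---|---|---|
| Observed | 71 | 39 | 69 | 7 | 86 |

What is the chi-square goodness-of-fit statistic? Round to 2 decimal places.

17.48

Ratio total = 16. Expected counts: 272×3/16 = 51, 272×2/16 = 34, 272×5/16 = 85, 272×1/16 = 17, 272×5/16 = 85.
χ² = (71−51)²/51 + (39−34)²/34 + (69−85)²/85 + (7−17)²/17 + (86−85)²/85
   = 7.843 + 0.735 + 3.012 + 5.882 + 0.012
Sum = 17.48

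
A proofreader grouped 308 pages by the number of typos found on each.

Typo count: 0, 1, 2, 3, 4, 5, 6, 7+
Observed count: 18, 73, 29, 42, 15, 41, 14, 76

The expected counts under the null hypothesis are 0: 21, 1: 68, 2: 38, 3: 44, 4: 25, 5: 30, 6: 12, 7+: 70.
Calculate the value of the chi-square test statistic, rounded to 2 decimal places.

χ² = (18−21)²/21 + (73−68)²/68 + (29−38)²/38 + (42−44)²/44 + (15−25)²/25 + (41−30)²/30 + (14−12)²/12 + (76−70)²/70
   = 0.429 + 0.368 + 2.132 + 0.091 + 4.000 + 4.033 + 0.333 + 0.514
Sum = 11.90

11.90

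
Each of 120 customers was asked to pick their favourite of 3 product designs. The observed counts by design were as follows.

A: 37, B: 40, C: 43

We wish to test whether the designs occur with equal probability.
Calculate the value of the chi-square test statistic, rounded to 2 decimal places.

0.45

Under H₀ each category has probability 1/3, so each expected count is 120/3 = 40.
A: (37 − 40)²/40 = 9/40 = 0.225
B: (40 − 40)²/40 = 0/40 = 0.000
C: (43 − 40)²/40 = 9/40 = 0.225
Sum = 0.45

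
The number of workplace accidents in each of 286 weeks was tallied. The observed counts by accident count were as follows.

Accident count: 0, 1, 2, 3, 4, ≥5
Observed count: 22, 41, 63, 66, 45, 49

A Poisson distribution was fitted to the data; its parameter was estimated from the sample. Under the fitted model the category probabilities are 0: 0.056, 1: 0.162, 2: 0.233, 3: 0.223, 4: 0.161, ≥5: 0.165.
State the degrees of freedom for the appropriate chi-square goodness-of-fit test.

4

There are k = 6 categories and 1 parameter estimated from the data, so df = 6 − 1 − 1 = 4.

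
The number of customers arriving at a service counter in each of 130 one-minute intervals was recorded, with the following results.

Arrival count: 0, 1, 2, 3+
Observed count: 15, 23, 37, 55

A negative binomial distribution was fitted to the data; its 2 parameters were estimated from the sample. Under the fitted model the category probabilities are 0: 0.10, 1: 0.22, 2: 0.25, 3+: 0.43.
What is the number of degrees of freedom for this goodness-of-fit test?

1

There are k = 4 categories and 2 parameters estimated from the data, so df = 4 − 1 − 2 = 1.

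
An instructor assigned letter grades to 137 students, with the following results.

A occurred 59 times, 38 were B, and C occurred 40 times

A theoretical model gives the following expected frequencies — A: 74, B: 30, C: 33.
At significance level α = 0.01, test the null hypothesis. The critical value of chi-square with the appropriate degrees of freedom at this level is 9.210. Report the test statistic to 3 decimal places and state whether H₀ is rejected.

6.659; do not reject

cat         O        E   (O−E)²/E
A          59       74     3.0405
B          38       30     2.1333
C          40       33     1.4848
Sum = 6.659
df = 2. Since 6.659 < 9.210, we do not reject H₀.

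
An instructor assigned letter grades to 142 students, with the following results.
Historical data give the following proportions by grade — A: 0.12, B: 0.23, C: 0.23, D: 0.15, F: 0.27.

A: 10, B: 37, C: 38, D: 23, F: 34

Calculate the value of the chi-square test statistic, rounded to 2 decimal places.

4.99

Expected counts E_i = n·p_i: 142×0.12 = 17.04, 142×0.23 = 32.66, 142×0.23 = 32.66, 142×0.15 = 21.3, 142×0.27 = 38.34.
A: (10 − 17.04)²/17.04 = 49.5616/17.04 = 2.909
B: (37 − 32.66)²/32.66 = 18.8356/32.66 = 0.577
C: (38 − 32.66)²/32.66 = 28.5156/32.66 = 0.873
D: (23 − 21.3)²/21.3 = 2.89/21.3 = 0.136
F: (34 − 38.34)²/38.34 = 18.8356/38.34 = 0.491
Sum = 4.99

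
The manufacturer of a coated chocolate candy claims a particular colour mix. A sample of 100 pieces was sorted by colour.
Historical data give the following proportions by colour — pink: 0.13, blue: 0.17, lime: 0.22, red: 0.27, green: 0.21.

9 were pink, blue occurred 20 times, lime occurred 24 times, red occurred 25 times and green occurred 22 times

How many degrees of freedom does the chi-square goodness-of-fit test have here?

4

There are k = 5 categories and no parameters were estimated from the data, so df = 5 − 1 = 4.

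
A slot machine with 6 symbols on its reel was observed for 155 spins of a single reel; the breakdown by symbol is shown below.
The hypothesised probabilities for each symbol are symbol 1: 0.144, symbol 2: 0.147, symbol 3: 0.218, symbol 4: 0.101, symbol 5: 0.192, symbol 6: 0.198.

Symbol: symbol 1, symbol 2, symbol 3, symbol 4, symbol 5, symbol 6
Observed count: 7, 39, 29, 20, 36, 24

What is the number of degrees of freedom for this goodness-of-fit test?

5

There are k = 6 categories and no parameters were estimated from the data, so df = 6 − 1 = 5.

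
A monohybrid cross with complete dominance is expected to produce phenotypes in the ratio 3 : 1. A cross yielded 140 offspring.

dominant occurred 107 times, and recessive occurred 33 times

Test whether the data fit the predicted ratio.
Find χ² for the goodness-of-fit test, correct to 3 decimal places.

Ratio total = 4. Expected counts: 140×3/4 = 105, 140×1/4 = 35.
χ² = (107−105)²/105 + (33−35)²/35
   = 0.0381 + 0.1143
Sum = 0.152

0.152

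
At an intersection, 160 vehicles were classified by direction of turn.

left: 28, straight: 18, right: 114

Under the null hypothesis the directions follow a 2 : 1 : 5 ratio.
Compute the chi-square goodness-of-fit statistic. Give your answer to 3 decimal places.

5.760

Ratio total = 8. Expected counts: 160×2/8 = 40, 160×1/8 = 20, 160×5/8 = 100.
χ² = (28−40)²/40 + (18−20)²/20 + (114−100)²/100
   = 3.6000 + 0.2000 + 1.9600
Sum = 5.760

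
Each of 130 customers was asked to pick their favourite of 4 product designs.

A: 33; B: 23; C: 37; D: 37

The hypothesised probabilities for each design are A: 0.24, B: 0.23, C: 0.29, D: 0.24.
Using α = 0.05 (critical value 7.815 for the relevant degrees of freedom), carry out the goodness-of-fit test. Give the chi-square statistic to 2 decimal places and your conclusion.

Expected counts E_i = n·p_i: 130×0.24 = 31.2, 130×0.23 = 29.9, 130×0.29 = 37.7, 130×0.24 = 31.2.
χ² = (33−31.2)²/31.2 + (23−29.9)²/29.9 + (37−37.7)²/37.7 + (37−31.2)²/31.2
   = 0.104 + 1.592 + 0.013 + 1.078
Sum = 2.79
df = 3. Since 2.79 < 7.815, we do not reject H₀.

2.79; do not reject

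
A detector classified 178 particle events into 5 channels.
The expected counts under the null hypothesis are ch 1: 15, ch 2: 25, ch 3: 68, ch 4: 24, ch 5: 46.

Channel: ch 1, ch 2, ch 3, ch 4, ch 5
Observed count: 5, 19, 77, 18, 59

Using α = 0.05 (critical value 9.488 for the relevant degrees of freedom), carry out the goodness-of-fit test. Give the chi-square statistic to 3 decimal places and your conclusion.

14.472; reject

ch 1: (5 − 15)²/15 = 100/15 = 6.6667
ch 2: (19 − 25)²/25 = 36/25 = 1.4400
ch 3: (77 − 68)²/68 = 81/68 = 1.1912
ch 4: (18 − 24)²/24 = 36/24 = 1.5000
ch 5: (59 − 46)²/46 = 169/46 = 3.6739
Sum = 14.472
df = 4. Since 14.472 > 9.488, we reject H₀.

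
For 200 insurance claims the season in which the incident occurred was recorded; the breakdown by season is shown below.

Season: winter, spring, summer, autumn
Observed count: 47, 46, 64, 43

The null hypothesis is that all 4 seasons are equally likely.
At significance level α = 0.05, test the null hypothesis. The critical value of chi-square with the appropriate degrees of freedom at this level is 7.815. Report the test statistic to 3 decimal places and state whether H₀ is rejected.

Under H₀ each category has probability 1/4, so each expected count is 200/4 = 50.
χ² = (47−50)²/50 + (46−50)²/50 + (64−50)²/50 + (43−50)²/50
   = 0.1800 + 0.3200 + 3.9200 + 0.9800
Sum = 5.400
df = 3. Since 5.400 < 7.815, we do not reject H₀.

5.400; do not reject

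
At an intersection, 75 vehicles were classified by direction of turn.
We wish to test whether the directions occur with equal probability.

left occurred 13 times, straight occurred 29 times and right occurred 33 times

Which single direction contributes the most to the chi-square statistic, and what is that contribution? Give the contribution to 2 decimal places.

left, 5.76

Expected count for each of the 3 categories: 75/3 = 25.
left: (13 − 25)²/25 = 144/25 = 5.760
straight: (29 − 25)²/25 = 16/25 = 0.640
right: (33 − 25)²/25 = 64/25 = 2.560
The largest term is for left: 5.76.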